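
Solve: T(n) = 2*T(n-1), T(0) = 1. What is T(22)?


Unrolling:
T(22) = 2*T(21) = 2^2*T(20) = ... = 2^22*T(0)
= 2^22 * 1
= 4194304 * 1 = 4194304


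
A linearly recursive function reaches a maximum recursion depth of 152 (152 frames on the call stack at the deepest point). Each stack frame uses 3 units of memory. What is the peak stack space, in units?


Maximum recursion depth = 152 frames
Memory per frame = 3 units
Total stack space = depth * frame_size
= 152 * 3 = 456


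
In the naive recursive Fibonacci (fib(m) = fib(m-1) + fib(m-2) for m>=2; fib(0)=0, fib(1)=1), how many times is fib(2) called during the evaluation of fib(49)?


Let N(m) = number of times fib(m) is called while evaluating fib(49).
N(49) = 1 (the initial call).
N(48) = 1 (only fib(49) calls it).
For 1 <= m <= 47: fib(m) is called by fib(m+1) and fib(m+2), so
  N(m) = N(m+1) + N(m+2).
fib(0) is called only by fib(2), so N(0) = N(2).
Walk down from m=49:
  N(49)=1, N(48)=1, N(47)=2, N(46)=3, N(45)=5, N(44)=8, N(43)=13, N(42)=21, N(41)=34, N(40)=55, N(39)=89, N(38)=144, N(37)=233, N(36)=377, N(35)=610, N(34)=987, N(33)=1597, N(32)=2584, N(31)=4181, N(30)=6765, N(29)=10946, N(28)=17711, N(27)=28657, N(26)=46368, N(25)=75025, N(24)=121393, N(23)=196418, N(22)=317811, N(21)=514229, N(20)=832040, N(19)=1346269, N(18)=2178309, N(17)=3524578, N(16)=5702887, N(15)=9227465, N(14)=14930352, N(13)=24157817, N(12)=39088169, N(11)=63245986, N(10)=102334155, N(9)=165580141, N(8)=267914296, N(7)=433494437, N(6)=701408733, N(5)=1134903170, N(4)=1836311903, N(3)=2971215073, N(2)=4807526976
N(2) = 4807526976


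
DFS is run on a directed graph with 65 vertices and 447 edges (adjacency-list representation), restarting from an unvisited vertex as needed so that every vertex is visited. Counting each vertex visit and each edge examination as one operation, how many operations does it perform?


A full DFS traversal processes each vertex exactly once (push/pop on stack).
Each directed edge is examined once.
V = 65, E = 447
V + E = 512


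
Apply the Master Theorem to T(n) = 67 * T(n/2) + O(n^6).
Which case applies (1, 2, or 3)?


The Master Theorem: T(n) = a*T(n/b) + O(n^c)
  a = 67, b = 2, c = 6
log_b(a) = log_2(67) ~ 6.066
Compare b^c with a: 2^6 = 64 < 67, so c < log_b(a).
Since c < log_b(a), Case 1 applies.
T(n) = O(n^(log_2 67)) ~ O(n^6.066)
Master Theorem case = 1


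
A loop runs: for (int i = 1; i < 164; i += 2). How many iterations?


Loop starts at i = 1, increments by 2, stops when i >= 164.
Number of iterations = ceil((164 - 1) / 2)
= ceil(163 / 2)
= 82


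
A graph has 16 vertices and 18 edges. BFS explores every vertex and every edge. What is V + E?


A full BFS traversal dequeues each vertex once and examines each edge once.
Vertex visits: 16
Edge visits: 18
V + E = 16 + 18 = 34


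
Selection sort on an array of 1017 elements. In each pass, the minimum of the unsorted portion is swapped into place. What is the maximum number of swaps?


Selection sort performs one swap per pass:
  Pass 1: find min in positions 0 to 1016, swap with position 0
  Pass 2: find min in positions 1 to 1016, swap with position 1
  Pass 3: find min in positions 2 to 1016, swap with position 2
  Pass 4: find min in positions 3 to 1016, swap with position 3
  Pass 5: find min in positions 4 to 1016, swap with position 4
  ... (1011 more passes)
Total passes (and swaps) = n - 1 = 1017 - 1 = 1016


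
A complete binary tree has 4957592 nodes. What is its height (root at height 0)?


In a complete binary tree, level k holds nodes 2^k .. 2^(k+1)-1 (1-indexed).
Height = floor(log2(n)) = floor(log2(4957592)) = 22
Check: 2^22 = 4194304 <= 4957592 < 8388608 = 2^23


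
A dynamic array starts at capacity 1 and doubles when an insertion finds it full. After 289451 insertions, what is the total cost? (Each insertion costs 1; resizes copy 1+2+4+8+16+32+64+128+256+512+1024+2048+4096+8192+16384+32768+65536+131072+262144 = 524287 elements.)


Insertion cost: 289451 (one per element)
Resizes occur just before inserting elements 2, 3, 5, 9, ...
Elements copied at each resize: 1 + 2 + 4 + 8 + 16 + 32 + 64 + 128 + 256 + 512 + 1024 + 2048 + 4096 + 8192 + 16384 + 32768 + 65536 + 131072 + 262144
Sum of copies = 524287 (geometric series: 2^k - 1)
Total = 289451 + 524287 = 813738


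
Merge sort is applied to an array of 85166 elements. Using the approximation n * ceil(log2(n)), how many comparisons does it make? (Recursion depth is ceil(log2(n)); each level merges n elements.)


Merge sort divides the array into halves recursively.
Number of levels = ceil(log2(85166)) = 17
At each level, approximately n = 85166 comparisons are needed for merging.
Total comparisons ~ n * ceil(log2(n)) = 85166 * 17 = 1447822


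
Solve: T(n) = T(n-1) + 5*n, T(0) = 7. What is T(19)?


Expanding the recurrence:
T(19) = T(18) + 5*19
       = T(17) + 5*18 + 5*19
       ...
       = T(0) + 5*(1 + 2 + ... + 19)
       = 7 + 5 * 19*20/2
       = 7 + 5 * 190
       = 7 + 950 = 957


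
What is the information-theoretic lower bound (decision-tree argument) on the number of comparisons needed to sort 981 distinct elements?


A binary decision tree of height h has at most 2^h leaves and needs at least n! of them, so h >= ceil(log2(n!)).
981! is far too large to multiply out, so use Stirling's series:
  ln(n!) ~ n ln n - n + (1/2) ln(2 pi n) + 1/(12n)  (error below 1/(360 n^3), negligible here)
  ln(981) = 6.8885725
  n ln n = 981 * 6.8885725 = 6757.6896
  (1/2) ln(2 pi * 981) = (1/2) ln(6163.8048) = 4.3632
  1/(12*981) = 0.0001
  ln(981!) ~ 6757.6896 - 981 + 4.3632 + 0.0001 = 5781.0529
Convert to base 2: log2(981!) = 5781.0529 / ln 2 = 5781.0529 / 0.69314718 = 8340.2964
ceil(8340.2964) = 8341


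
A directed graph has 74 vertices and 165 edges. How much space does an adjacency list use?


Adjacency list: one list head per vertex + one entry per edge
Vertex heads: 74
Edge entries: 165
Total = 74 + 165 = 239


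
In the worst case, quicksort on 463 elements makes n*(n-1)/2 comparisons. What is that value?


Sum of comparisons per partition:
462 + 461 + ... + 1 + 0
= 463 * (463 - 1) / 2
= 463 * 462 / 2
= 106953


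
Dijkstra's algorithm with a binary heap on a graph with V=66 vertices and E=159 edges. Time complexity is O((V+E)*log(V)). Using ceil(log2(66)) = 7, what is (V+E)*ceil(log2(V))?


Dijkstra with a binary heap: each vertex is extracted once, each edge may relax once.
Each heap operation costs O(log V).
V + E = 66 + 159 = 225
ceil(log2(66)) = 7 (since 2^6 = 64 < 66 <= 128 = 2^7)
Total heap work = (V+E) * ceil(log2(V)) = 225 * 7 = 1575


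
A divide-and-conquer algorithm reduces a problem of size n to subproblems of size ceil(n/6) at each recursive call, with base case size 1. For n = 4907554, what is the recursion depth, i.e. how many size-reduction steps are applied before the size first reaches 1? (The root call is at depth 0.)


Each step divides the size by 6 (rounding up); after k steps the size is ceil(n/6^k), which equals 1 exactly when 6^k >= n.
So the depth is the smallest k with 6^k >= 4907554, i.e. ceil(log_6(4907554)).
6^8 = 1679616 < 4907554 <= 10077696 = 6^9
Recursion depth = 9


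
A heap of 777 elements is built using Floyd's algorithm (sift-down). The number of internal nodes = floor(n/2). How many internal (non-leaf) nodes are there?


Leaf nodes occupy roughly half the array.
Sift-down is called for each internal node, starting from the last one.
Internal nodes = floor(n/2) = floor(777/2) = 388


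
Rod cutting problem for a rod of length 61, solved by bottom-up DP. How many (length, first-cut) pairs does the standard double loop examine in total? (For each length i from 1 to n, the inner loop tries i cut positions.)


For each subproblem length i = 1..61, the inner loop considers i possible first cuts.
Total = 1 + 2 + ... + 61
= 61*(61+1)/2
= 61*62/2 = 1891


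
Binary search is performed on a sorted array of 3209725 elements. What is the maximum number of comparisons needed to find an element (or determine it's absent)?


Binary search halves the search space each comparison:
  Step 1: search space = 3209725 -> 1604862
  Step 2: search space = 1604862 -> 802431
  Step 3: search space = 802431 -> 401215
  Step 4: search space = 401215 -> 200607
  Step 5: search space = 200607 -> 100303
  Step 6: search space = 100303 -> 50151
  Step 7: search space = 50151 -> 25075
  Step 8: search space = 25075 -> 12537
  Step 9: search space = 12537 -> 6268
  Step 10: search space = 6268 -> 3134
  Step 11: search space = 3134 -> 1567
  Step 12: search space = 1567 -> 783
  Step 13: search space = 783 -> 391
  Step 14: search space = 391 -> 195
  Step 15: search space = 195 -> 97
  Step 16: search space = 97 -> 48
  Step 17: search space = 48 -> 24
  Step 18: search space = 24 -> 12
  Step 19: search space = 12 -> 6
  Step 20: search space = 6 -> 3
  Step 21: search space = 3 -> 1
  Step 22: search space = 1 (final check)
Maximum comparisons = floor(log2(3209725)) + 1 = 21 + 1 = 22


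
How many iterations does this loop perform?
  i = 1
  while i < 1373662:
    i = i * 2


The loop variable doubles each iteration:
i = 1 -> 2 -> 4 -> 8 -> 16 -> 32 -> 64 -> 128 -> 256 -> 512 -> 1024 -> 2048 -> 4096 -> 8192 -> 16384 -> 32768 -> 65536 -> 131072 -> 262144 -> 524288 -> 1048576 -> 2097152 (stop, 2097152 >= 1373662)
Number of doublings = ceil(log2(1373662)) = 21


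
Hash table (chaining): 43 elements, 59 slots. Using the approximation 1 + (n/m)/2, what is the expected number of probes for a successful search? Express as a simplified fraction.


Computing expected probes:
alpha = 43/59
= 1 + alpha/2
= 1 + 43/(2*59)
= (2*59 + 43) / (2*59)
= 161/118


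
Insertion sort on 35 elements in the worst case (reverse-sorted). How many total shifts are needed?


In the worst case (reverse-sorted), each element shifts past all previous:
  Element 1: 1 shifts
  Element 2: 2 shifts
  Element 3: 3 shifts
  Element 4: 4 shifts
  Element 5: 5 shifts
  ...
  Element 34: 34 shifts
Total = 1 + 2 + ... + 34
= 35*(35-1)/2 = 595


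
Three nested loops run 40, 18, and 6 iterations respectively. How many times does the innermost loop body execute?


Loop 1 (outermost): 40 iterations
Loop 2 (middle): 18 iterations per outer
Loop 3 (innermost): 6 iterations per middle
Total = 40 * 18 * 6 = 4320


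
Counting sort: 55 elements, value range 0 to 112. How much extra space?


n = 55 (output array)
k = 113 (count array for 113 distinct values)
Extra space = 55 + 113 = 168


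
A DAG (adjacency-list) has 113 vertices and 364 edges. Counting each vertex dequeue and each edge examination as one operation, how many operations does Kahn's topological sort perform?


V = 113 (vertex processing)
E = 364 (edge processing)
V + E = 113 + 364 = 477


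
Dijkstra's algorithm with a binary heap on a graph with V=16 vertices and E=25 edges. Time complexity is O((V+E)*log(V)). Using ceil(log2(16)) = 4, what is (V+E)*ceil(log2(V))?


Dijkstra with a binary heap: each vertex is extracted once, each edge may relax once.
Each heap operation costs O(log V).
V + E = 16 + 25 = 41
ceil(log2(16)) = 4 (since 2^3 = 8 < 16 <= 16 = 2^4)
Total heap work = (V+E) * ceil(log2(V)) = 41 * 4 = 164


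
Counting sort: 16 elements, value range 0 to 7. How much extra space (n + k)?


n = 16 (output array)
k = 8 (count array for 8 distinct values)
Extra space = 16 + 8 = 24


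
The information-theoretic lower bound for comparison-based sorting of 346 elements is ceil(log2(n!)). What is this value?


A binary decision tree of height h has at most 2^h leaves and needs at least n! of them, so h >= ceil(log2(n!)).
346! is far too large to multiply out, so use Stirling's series:
  ln(n!) ~ n ln n - n + (1/2) ln(2 pi n) + 1/(12n)  (error below 1/(360 n^3), negligible here)
  ln(346) = 5.8464388
  n ln n = 346 * 5.8464388 = 2022.8678
  (1/2) ln(2 pi * 346) = (1/2) ln(2173.9821) = 3.8422
  1/(12*346) = 0.0002
  ln(346!) ~ 2022.8678 - 346 + 3.8422 + 0.0002 = 1680.7102
Convert to base 2: log2(346!) = 1680.7102 / ln 2 = 1680.7102 / 0.69314718 = 2424.7523
ceil(2424.7523) = 2425


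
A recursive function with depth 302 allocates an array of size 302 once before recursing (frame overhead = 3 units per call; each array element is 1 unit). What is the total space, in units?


Array allocation: 302 units (allocated once)
Stack frames: 302 deep * 3 per frame = 906 units
Total = 302 + 906 = 1208


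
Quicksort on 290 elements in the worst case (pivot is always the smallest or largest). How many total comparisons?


In the worst case, each partition step picks the worst pivot:
  Partition 1: 289 comparisons (n-1 elements to compare)
  Partition 2: 288 comparisons
  Partition 3: 287 comparisons
  Partition 4: 286 comparisons
  Partition 5: 285 comparisons
  ...
  Last partition: 0 comparisons
Total = (n-1) + (n-2) + ... + 1 + 0 = n*(n-1)/2
= 290*289/2 = 41905


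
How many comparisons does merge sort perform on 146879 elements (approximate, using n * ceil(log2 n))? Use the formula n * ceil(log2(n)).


Recursion depth: ceil(log2(146879)) = 18
Each recursion level merges n = 146879 elements
Total = 146879 * 18 = 2643822


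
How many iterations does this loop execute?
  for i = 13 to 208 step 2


The loop variable i takes values starting at 13 and increments by 2 each iteration.
Sequence: i = 13, 15, 17, 19, 21, 23, 25, 27, 29, ...
The upper bound 208 is inclusive, so the count is floor((last - first) / step) + 1:
floor((208 - 13) / 2) + 1 = floor(195/2) + 1 = 97 + 1 = 98


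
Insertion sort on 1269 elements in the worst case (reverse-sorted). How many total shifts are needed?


In the worst case (reverse-sorted), each element shifts past all previous:
  Element 1: 1 shifts
  Element 2: 2 shifts
  Element 3: 3 shifts
  Element 4: 4 shifts
  Element 5: 5 shifts
  ...
  Element 1268: 1268 shifts
Total = 1 + 2 + ... + 1268
= 1269*(1269-1)/2 = 804546


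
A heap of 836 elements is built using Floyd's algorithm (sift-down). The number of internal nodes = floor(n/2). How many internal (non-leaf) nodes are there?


Leaf nodes occupy roughly half the array.
Sift-down is called for each internal node, starting from the last one.
Internal nodes = floor(n/2) = floor(836/2) = 418


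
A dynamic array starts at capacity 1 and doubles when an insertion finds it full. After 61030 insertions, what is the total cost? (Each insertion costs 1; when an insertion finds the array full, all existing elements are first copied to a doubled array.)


Insertion cost: 61030 (one per element)
Resizes occur just before inserting elements 2, 3, 5, 9, ...
Elements copied at each resize: 1 + 2 + 4 + 8 + 16 + 32 + 64 + 128 + 256 + 512 + 1024 + 2048 + 4096 + 8192 + 16384 + 32768
Sum of copies = 65535 (geometric series: 2^k - 1)
Total = 61030 + 65535 = 126565


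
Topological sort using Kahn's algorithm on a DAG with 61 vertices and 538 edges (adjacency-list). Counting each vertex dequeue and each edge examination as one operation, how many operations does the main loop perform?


Kahn's algorithm:
  1. Compute in-degrees: O(V + E)
  2. Process queue: each vertex dequeued once (O(V))
     each edge examined once (O(E))
Total = V + E = 61 + 538 = 599


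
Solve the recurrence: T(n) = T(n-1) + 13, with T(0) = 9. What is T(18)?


Unrolling the recurrence:
T(18) = T(17) + 13
       = T(16) + 13 + 13
       = T(15) + 13*3
       ...
       = T(0) + 13*18
       = 9 + 234 = 243


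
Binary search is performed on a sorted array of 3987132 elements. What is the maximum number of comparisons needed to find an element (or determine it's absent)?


Binary search halves the search space each comparison:
  Step 1: search space = 3987132 -> 1993566
  Step 2: search space = 1993566 -> 996783
  Step 3: search space = 996783 -> 498391
  Step 4: search space = 498391 -> 249195
  Step 5: search space = 249195 -> 124597
  Step 6: search space = 124597 -> 62298
  Step 7: search space = 62298 -> 31149
  Step 8: search space = 31149 -> 15574
  Step 9: search space = 15574 -> 7787
  Step 10: search space = 7787 -> 3893
  Step 11: search space = 3893 -> 1946
  Step 12: search space = 1946 -> 973
  Step 13: search space = 973 -> 486
  Step 14: search space = 486 -> 243
  Step 15: search space = 243 -> 121
  Step 16: search space = 121 -> 60
  Step 17: search space = 60 -> 30
  Step 18: search space = 30 -> 15
  Step 19: search space = 15 -> 7
  Step 20: search space = 7 -> 3
  Step 21: search space = 3 -> 1
  Step 22: search space = 1 (final check)
Maximum comparisons = floor(log2(3987132)) + 1 = 21 + 1 = 22


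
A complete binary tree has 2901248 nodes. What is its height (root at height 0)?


In a complete binary tree, level k holds nodes 2^k .. 2^(k+1)-1 (1-indexed).
Height = floor(log2(n)) = floor(log2(2901248)) = 21
Check: 2^21 = 2097152 <= 2901248 < 4194304 = 2^22


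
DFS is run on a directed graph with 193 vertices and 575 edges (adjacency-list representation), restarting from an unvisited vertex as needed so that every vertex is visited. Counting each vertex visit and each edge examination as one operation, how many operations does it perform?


A full DFS traversal processes each vertex exactly once (push/pop on stack).
Each directed edge is examined once.
V = 193, E = 575
V + E = 768


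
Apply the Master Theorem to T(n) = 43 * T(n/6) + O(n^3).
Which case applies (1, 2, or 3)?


The Master Theorem: T(n) = a*T(n/b) + O(n^c)
  a = 43, b = 6, c = 3
log_b(a) = log_6(43) ~ 2.099
Compare b^c with a: 6^3 = 216 > 43, so c > log_b(a).
Since c > log_b(a), Case 3 applies.
T(n) = O(n^3)
Master Theorem case = 3


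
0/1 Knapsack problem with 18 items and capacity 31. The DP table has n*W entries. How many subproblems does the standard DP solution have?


The DP table is indexed by (item, capacity).
Rows: 18 items
Columns: 31 capacity values (1 to W)
Total subproblems = 18 * 31 = 558


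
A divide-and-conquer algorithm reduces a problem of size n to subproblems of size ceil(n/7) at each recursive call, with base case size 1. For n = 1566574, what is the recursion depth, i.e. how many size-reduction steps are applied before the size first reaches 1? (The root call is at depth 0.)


Each step divides the size by 7 (rounding up); after k steps the size is ceil(n/7^k), which equals 1 exactly when 7^k >= n.
So the depth is the smallest k with 7^k >= 1566574, i.e. ceil(log_7(1566574)).
7^7 = 823543 < 1566574 <= 5764801 = 7^8
Recursion depth = 8


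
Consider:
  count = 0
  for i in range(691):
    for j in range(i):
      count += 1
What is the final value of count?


For each i, the inner loop runs i times:
  i=0: inner runs 0 times
  i=1: inner runs 1 time
  i=2: inner runs 2 times
  i=3: inner runs 3 times
  i=4: inner runs 4 times
  i=5: inner runs 5 times
  i=6: inner runs 6 times
  i=7: inner runs 7 times
  ...
Total = 0 + 1 + 2 + ... + 690 = 691*(691-1)/2 = 238395


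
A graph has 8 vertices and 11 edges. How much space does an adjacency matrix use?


Adjacency matrix: V x V grid of entries
Space = V^2 = 8^2 = 8 * 8 = 64


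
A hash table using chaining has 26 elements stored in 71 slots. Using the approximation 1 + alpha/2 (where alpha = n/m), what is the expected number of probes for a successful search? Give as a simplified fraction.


Load factor alpha = n/m = 26/71
Expected probes = 1 + alpha/2 = 1 + 26/(2*71)
= 1 + 26/142
= 142/142 + 26/142
= 168/142
Simplify: 84/71


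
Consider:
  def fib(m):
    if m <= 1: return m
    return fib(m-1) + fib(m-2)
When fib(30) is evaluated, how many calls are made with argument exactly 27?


Let N(m) = number of times fib(m) is called while evaluating fib(30).
N(30) = 1 (the initial call).
N(29) = 1 (only fib(30) calls it).
For 1 <= m <= 28: fib(m) is called by fib(m+1) and fib(m+2), so
  N(m) = N(m+1) + N(m+2).
fib(0) is called only by fib(2), so N(0) = N(2).
Walk down from m=30:
  N(30)=1, N(29)=1, N(28)=2, N(27)=3
N(27) = 3


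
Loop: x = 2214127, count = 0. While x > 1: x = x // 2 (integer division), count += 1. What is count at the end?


The variable x halves each step:
x = 2214127 -> 1107063 -> 553531 -> 276765 -> 138382 -> 69191 -> 34595 -> 17297 -> 8648 -> 4324 -> 2162 -> 1081 -> 540 -> 270 -> 135 -> 67 -> 33 -> 16 -> 8 -> 4 -> 2 -> 1
Number of halvings = floor(log2(2214127)) = 21


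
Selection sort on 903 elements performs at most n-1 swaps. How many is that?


Each of the 902 passes places one element in its final position.
Pass 1: swap minimum into position 0
Pass 2: swap minimum of remaining into position 1
...
Pass 902: last two elements, one swap
Maximum swaps = 903 - 1 = 902


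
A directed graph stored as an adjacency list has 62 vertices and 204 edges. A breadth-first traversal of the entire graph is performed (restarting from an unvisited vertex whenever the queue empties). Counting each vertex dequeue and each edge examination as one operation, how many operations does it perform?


A full BFS traversal dequeues each vertex once and examines each edge once.
Vertex visits: 62
Edge visits: 204
V + E = 62 + 204 = 266


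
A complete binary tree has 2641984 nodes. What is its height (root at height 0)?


In a complete binary tree, level k holds nodes 2^k .. 2^(k+1)-1 (1-indexed).
Height = floor(log2(n)) = floor(log2(2641984)) = 21
Check: 2^21 = 2097152 <= 2641984 < 4194304 = 2^22


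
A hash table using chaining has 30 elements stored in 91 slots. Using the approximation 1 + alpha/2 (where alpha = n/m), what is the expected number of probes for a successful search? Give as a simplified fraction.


Load factor alpha = n/m = 30/91
Expected probes = 1 + alpha/2 = 1 + 30/(2*91)
= 1 + 30/182
= 182/182 + 30/182
= 212/182
Simplify: 106/91


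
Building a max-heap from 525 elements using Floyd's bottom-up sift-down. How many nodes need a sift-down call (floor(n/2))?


In a heap of 525 elements (0-indexed array):
  Last element index: 524
  Parent of last element: floor((524 - 1) / 2) = 261
  Internal nodes: indices 0 to 261
  Count = floor(525/2) = 262


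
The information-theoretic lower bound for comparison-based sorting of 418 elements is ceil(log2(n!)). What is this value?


A binary decision tree of height h has at most 2^h leaves and needs at least n! of them, so h >= ceil(log2(n!)).
418! is far too large to multiply out, so use Stirling's series:
  ln(n!) ~ n ln n - n + (1/2) ln(2 pi n) + 1/(12n)  (error below 1/(360 n^3), negligible here)
  ln(418) = 6.0354814
  n ln n = 418 * 6.0354814 = 2522.8312
  (1/2) ln(2 pi * 418) = (1/2) ln(2626.3715) = 3.9367
  1/(12*418) = 0.0002
  ln(418!) ~ 2522.8312 - 418 + 3.9367 + 0.0002 = 2108.7681
Convert to base 2: log2(418!) = 2108.7681 / ln 2 = 2108.7681 / 0.69314718 = 3042.3093
ceil(3042.3093) = 3043


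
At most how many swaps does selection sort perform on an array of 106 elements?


Each of the 105 passes places one element in its final position.
Pass 1: swap minimum into position 0
Pass 2: swap minimum of remaining into position 1
...
Pass 105: last two elements, one swap
Maximum swaps = 106 - 1 = 105


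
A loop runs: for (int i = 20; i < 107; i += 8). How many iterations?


Loop starts at i = 20, increments by 8, stops when i >= 107.
Number of iterations = ceil((107 - 20) / 8)
= ceil(87 / 8)
= 11


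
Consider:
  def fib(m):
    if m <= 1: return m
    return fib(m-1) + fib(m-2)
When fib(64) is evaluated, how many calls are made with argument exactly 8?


Let N(m) = number of times fib(m) is called while evaluating fib(64).
N(64) = 1 (the initial call).
N(63) = 1 (only fib(64) calls it).
For 1 <= m <= 62: fib(m) is called by fib(m+1) and fib(m+2), so
  N(m) = N(m+1) + N(m+2).
fib(0) is called only by fib(2), so N(0) = N(2).
Walk down from m=64:
  N(64)=1, N(63)=1, N(62)=2, N(61)=3, N(60)=5, N(59)=8, N(58)=13, N(57)=21, N(56)=34, N(55)=55, N(54)=89, N(53)=144, N(52)=233, N(51)=377, N(50)=610, N(49)=987, N(48)=1597, N(47)=2584, N(46)=4181, N(45)=6765, N(44)=10946, N(43)=17711, N(42)=28657, N(41)=46368, N(40)=75025, N(39)=121393, N(38)=196418, N(37)=317811, N(36)=514229, N(35)=832040, N(34)=1346269, N(33)=2178309, N(32)=3524578, N(31)=5702887, N(30)=9227465, N(29)=14930352, N(28)=24157817, N(27)=39088169, N(26)=63245986, N(25)=102334155, N(24)=165580141, N(23)=267914296, N(22)=433494437, N(21)=701408733, N(20)=1134903170, N(19)=1836311903, N(18)=2971215073, N(17)=4807526976, N(16)=7778742049, N(15)=12586269025, N(14)=20365011074, N(13)=32951280099, N(12)=53316291173, N(11)=86267571272, N(10)=139583862445, N(9)=225851433717, N(8)=365435296162
N(8) = 365435296162


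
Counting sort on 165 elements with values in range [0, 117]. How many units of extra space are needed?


Output array size: 165 (to store sorted result)
Count array size: 118 (one slot per possible value, range 0 to 117)
Total extra space = 165 + 118 = 283


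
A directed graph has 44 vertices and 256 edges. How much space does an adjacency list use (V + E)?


Adjacency list: one list head per vertex + one entry per edge
Vertex heads: 44
Edge entries: 256
Total = 44 + 256 = 300


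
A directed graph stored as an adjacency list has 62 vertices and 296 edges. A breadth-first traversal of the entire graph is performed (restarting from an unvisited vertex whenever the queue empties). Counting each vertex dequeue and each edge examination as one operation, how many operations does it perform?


A full BFS traversal dequeues each vertex once and examines each edge once.
Vertex visits: 62
Edge visits: 296
V + E = 62 + 296 = 358


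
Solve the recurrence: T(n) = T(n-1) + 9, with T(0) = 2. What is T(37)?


Unrolling the recurrence:
T(37) = T(36) + 9
       = T(35) + 9 + 9
       = T(34) + 9*3
       ...
       = T(0) + 9*37
       = 2 + 333 = 335


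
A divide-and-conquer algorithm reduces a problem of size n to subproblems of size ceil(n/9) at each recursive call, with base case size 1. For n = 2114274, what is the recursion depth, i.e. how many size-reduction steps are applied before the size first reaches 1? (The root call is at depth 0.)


Each step divides the size by 9 (rounding up); after k steps the size is ceil(n/9^k), which equals 1 exactly when 9^k >= n.
So the depth is the smallest k with 9^k >= 2114274, i.e. ceil(log_9(2114274)).
9^6 = 531441 < 2114274 <= 4782969 = 9^7
Recursion depth = 7


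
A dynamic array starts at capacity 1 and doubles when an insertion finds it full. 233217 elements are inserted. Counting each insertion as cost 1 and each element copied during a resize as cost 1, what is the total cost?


n = 233217
Insertion costs: 233217
Resizes copy 1, 2, 4, ... up to the largest power of 2 that is <= n-1 = 233216, i.e. 131072.
Copy costs = 1 + 2 + 4 + 8 + 16 + 32 + 64 + 128 + 256 + 512 + 1024 + 2048 + 4096 + 8192 + 16384 + 32768 + 65536 + 131072 = 262143
Total = 233217 + 262143 = 495360


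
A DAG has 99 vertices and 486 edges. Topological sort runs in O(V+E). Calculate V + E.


V = 99 (vertex processing)
E = 486 (edge processing)
V + E = 99 + 486 = 585


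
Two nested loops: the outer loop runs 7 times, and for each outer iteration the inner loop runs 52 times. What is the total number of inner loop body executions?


Outer loop: 7 iterations
Inner loop: 52 iterations per outer iteration
Total = 7 * 52 = 364


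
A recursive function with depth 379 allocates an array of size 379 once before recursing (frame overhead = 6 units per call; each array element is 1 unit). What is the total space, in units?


Array allocation: 379 units (allocated once)
Stack frames: 379 deep * 6 per frame = 2274 units
Total = 379 + 2274 = 2653


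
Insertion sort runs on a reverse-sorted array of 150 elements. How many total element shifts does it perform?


Sum of shifts = 1 + 2 + 3 + ... + 149
= 150 * 149 / 2
= 22350 / 2
= 11175


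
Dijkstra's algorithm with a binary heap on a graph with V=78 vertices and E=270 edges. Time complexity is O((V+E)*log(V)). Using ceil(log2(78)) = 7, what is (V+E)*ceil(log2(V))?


Dijkstra with a binary heap: each vertex is extracted once, each edge may relax once.
Each heap operation costs O(log V).
V + E = 78 + 270 = 348
ceil(log2(78)) = 7 (since 2^6 = 64 < 78 <= 128 = 2^7)
Total heap work = (V+E) * ceil(log2(V)) = 348 * 7 = 2436


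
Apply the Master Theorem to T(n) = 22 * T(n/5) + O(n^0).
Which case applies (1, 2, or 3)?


The Master Theorem: T(n) = a*T(n/b) + O(n^c)
  a = 22, b = 5, c = 0
log_b(a) = log_5(22) ~ 1.921
Compare b^c with a: 5^0 = 1 < 22, so c < log_b(a).
Since c < log_b(a), Case 1 applies.
T(n) = O(n^(log_5 22)) ~ O(n^1.921)
Master Theorem case = 1


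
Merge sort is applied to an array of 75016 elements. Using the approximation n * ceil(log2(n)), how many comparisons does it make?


Merge sort divides the array into halves recursively.
Number of levels = ceil(log2(75016)) = 17
At each level, approximately n = 75016 comparisons are needed for merging.
Total comparisons ~ n * ceil(log2(n)) = 75016 * 17 = 1275272


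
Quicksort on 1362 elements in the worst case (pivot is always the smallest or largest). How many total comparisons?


In the worst case, each partition step picks the worst pivot:
  Partition 1: 1361 comparisons (n-1 elements to compare)
  Partition 2: 1360 comparisons
  Partition 3: 1359 comparisons
  Partition 4: 1358 comparisons
  Partition 5: 1357 comparisons
  ...
  Last partition: 0 comparisons
Total = (n-1) + (n-2) + ... + 1 + 0 = n*(n-1)/2
= 1362*1361/2 = 926841


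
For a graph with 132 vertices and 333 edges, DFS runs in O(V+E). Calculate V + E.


A full DFS traversal visits each vertex once and examines each edge once.
V = 132
E = 333
Sum = 132 + 333 = 465


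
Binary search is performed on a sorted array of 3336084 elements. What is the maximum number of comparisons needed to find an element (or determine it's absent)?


Binary search halves the search space each comparison:
  Step 1: search space = 3336084 -> 1668042
  Step 2: search space = 1668042 -> 834021
  Step 3: search space = 834021 -> 417010
  Step 4: search space = 417010 -> 208505
  Step 5: search space = 208505 -> 104252
  Step 6: search space = 104252 -> 52126
  Step 7: search space = 52126 -> 26063
  Step 8: search space = 26063 -> 13031
  Step 9: search space = 13031 -> 6515
  Step 10: search space = 6515 -> 3257
  Step 11: search space = 3257 -> 1628
  Step 12: search space = 1628 -> 814
  Step 13: search space = 814 -> 407
  Step 14: search space = 407 -> 203
  Step 15: search space = 203 -> 101
  Step 16: search space = 101 -> 50
  Step 17: search space = 50 -> 25
  Step 18: search space = 25 -> 12
  Step 19: search space = 12 -> 6
  Step 20: search space = 6 -> 3
  Step 21: search space = 3 -> 1
  Step 22: search space = 1 (final check)
Maximum comparisons = floor(log2(3336084)) + 1 = 21 + 1 = 22


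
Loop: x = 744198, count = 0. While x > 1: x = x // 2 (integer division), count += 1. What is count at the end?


The variable x halves each step:
x = 744198 -> 372099 -> 186049 -> 93024 -> 46512 -> 23256 -> 11628 -> 5814 -> 2907 -> 1453 -> 726 -> 363 -> 181 -> 90 -> 45 -> 22 -> 11 -> 5 -> 2 -> 1
Number of halvings = floor(log2(744198)) = 19


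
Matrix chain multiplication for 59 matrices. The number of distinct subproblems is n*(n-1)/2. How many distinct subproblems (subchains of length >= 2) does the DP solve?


Subproblems are indexed by (i, j) where i < j.
Number of such pairs = n*(n-1)/2
= 59 * 58 / 2
= 1711


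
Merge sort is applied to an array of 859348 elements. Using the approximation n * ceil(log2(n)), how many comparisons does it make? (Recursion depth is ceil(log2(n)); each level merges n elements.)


Merge sort divides the array into halves recursively.
Number of levels = ceil(log2(859348)) = 20
At each level, approximately n = 859348 comparisons are needed for merging.
Total comparisons ~ n * ceil(log2(n)) = 859348 * 20 = 17186960


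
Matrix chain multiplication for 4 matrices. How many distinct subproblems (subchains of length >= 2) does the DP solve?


Subproblems are indexed by (i, j) where i < j.
Number of such pairs = n*(n-1)/2
= 4 * 3 / 2
= 6


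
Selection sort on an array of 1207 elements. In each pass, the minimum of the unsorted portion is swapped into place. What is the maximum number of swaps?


Selection sort performs one swap per pass:
  Pass 1: find min in positions 0 to 1206, swap with position 0
  Pass 2: find min in positions 1 to 1206, swap with position 1
  Pass 3: find min in positions 2 to 1206, swap with position 2
  Pass 4: find min in positions 3 to 1206, swap with position 3
  Pass 5: find min in positions 4 to 1206, swap with position 4
  ... (1201 more passes)
Total passes (and swaps) = n - 1 = 1207 - 1 = 1206


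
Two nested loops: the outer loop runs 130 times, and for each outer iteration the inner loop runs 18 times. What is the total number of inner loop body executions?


Outer loop: 130 iterations
Inner loop: 18 iterations per outer iteration
Total = 130 * 18 = 2340


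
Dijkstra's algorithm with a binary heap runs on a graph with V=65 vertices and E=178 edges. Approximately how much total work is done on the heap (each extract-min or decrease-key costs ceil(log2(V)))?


Dijkstra with a binary heap: each vertex is extracted once, each edge may relax once.
Each heap operation costs O(log V).
V + E = 65 + 178 = 243
ceil(log2(65)) = 7 (since 2^6 = 64 < 65 <= 128 = 2^7)
Total heap work = (V+E) * ceil(log2(V)) = 243 * 7 = 1701


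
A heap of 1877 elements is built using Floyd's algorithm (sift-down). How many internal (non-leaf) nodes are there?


Leaf nodes occupy roughly half the array.
Sift-down is called for each internal node, starting from the last one.
Internal nodes = floor(n/2) = floor(1877/2) = 938


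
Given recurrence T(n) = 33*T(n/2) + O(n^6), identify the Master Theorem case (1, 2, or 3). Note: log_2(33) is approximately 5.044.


Master Theorem parameters: a=33, b=2, c=6
log_b(a) = 5.044
Compare b^c with a: 2^6 = 64 > 33, so c > log_b(a).
Comparing c=6 vs log_b(a)=5.044:
6 > 5.044 => Case 3
Result: T(n) = O(n^6)
Master Theorem case = 3


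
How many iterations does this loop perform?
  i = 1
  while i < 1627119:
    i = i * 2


The loop variable doubles each iteration:
i = 1 -> 2 -> 4 -> 8 -> 16 -> 32 -> 64 -> 128 -> 256 -> 512 -> 1024 -> 2048 -> 4096 -> 8192 -> 16384 -> 32768 -> 65536 -> 131072 -> 262144 -> 524288 -> 1048576 -> 2097152 (stop, 2097152 >= 1627119)
Number of doublings = ceil(log2(1627119)) = 21


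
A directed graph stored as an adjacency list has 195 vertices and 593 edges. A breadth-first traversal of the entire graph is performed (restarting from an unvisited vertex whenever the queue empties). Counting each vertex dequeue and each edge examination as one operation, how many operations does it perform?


A full BFS traversal dequeues each vertex once and examines each edge once.
Vertex visits: 195
Edge visits: 593
V + E = 195 + 593 = 788


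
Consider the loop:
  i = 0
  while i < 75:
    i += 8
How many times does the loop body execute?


Starting at i = 0, each iteration adds 8.
Iterations until i >= 75:
  Iteration 1: i = 0 -> i = 8
  Iteration 2: i = 8 -> i = 16
  Iteration 3: i = 16 -> i = 24
  Iteration 4: i = 24 -> i = 32
  Iteration 5: i = 32 -> i = 40
  Iteration 6: i = 40 -> i = 48
  Iteration 7: i = 48 -> i = 56
  Iteration 8: i = 56 -> i = 64
  ... continuing ...
Total iterations = ceil(75/8) = 10


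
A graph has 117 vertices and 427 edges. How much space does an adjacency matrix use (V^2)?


Adjacency matrix: V x V grid of entries
Space = V^2 = 117^2 = 117 * 117 = 13689


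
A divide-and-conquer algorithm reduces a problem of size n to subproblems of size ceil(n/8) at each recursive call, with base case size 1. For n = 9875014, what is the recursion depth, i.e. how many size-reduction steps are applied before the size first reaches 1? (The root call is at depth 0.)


Each step divides the size by 8 (rounding up); after k steps the size is ceil(n/8^k), which equals 1 exactly when 8^k >= n.
So the depth is the smallest k with 8^k >= 9875014, i.e. ceil(log_8(9875014)).
8^7 = 2097152 < 9875014 <= 16777216 = 8^8
Recursion depth = 8


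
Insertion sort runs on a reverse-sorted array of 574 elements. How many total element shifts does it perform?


Sum of shifts = 1 + 2 + 3 + ... + 573
= 574 * 573 / 2
= 328902 / 2
= 164451


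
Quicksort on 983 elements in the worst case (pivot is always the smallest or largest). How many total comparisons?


In the worst case, each partition step picks the worst pivot:
  Partition 1: 982 comparisons (n-1 elements to compare)
  Partition 2: 981 comparisons
  Partition 3: 980 comparisons
  Partition 4: 979 comparisons
  Partition 5: 978 comparisons
  ...
  Last partition: 0 comparisons
Total = (n-1) + (n-2) + ... + 1 + 0 = n*(n-1)/2
= 983*982/2 = 482653


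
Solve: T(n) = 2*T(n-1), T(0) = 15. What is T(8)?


Unrolling:
T(8) = 2*T(7) = 2^2*T(6) = ... = 2^8*T(0)
= 2^8 * 15
= 256 * 15 = 3840


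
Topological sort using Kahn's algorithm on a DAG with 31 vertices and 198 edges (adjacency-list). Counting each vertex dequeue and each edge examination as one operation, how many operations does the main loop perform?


Kahn's algorithm:
  1. Compute in-degrees: O(V + E)
  2. Process queue: each vertex dequeued once (O(V))
     each edge examined once (O(E))
Total = V + E = 31 + 198 = 229


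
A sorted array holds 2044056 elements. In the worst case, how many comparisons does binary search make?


Halving sequence: 2044056 -> 1022028 -> 511014 -> 255507 -> 127753 -> 63876 -> 31938 -> 15969 -> 7984 -> 3992 -> 1996 -> 998 -> 499 -> 249 -> 124 -> 62 -> 31 -> 15 -> 7 -> 3 -> 1
Number of halvings = 20
Max comparisons = 20 + 1 = 21


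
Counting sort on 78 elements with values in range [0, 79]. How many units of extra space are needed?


Output array size: 78 (to store sorted result)
Count array size: 80 (one slot per possible value, range 0 to 79)
Total extra space = 78 + 80 = 158


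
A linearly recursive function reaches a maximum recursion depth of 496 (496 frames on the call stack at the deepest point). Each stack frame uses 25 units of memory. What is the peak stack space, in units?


Maximum recursion depth = 496 frames
Memory per frame = 25 units
Total stack space = depth * frame_size
= 496 * 25 = 12400


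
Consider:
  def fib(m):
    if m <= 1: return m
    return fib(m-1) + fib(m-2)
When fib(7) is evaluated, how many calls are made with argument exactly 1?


Let N(m) = number of times fib(m) is called while evaluating fib(7).
N(7) = 1 (the initial call).
N(6) = 1 (only fib(7) calls it).
For 1 <= m <= 5: fib(m) is called by fib(m+1) and fib(m+2), so
  N(m) = N(m+1) + N(m+2).
fib(0) is called only by fib(2), so N(0) = N(2).
Walk down from m=7:
  N(7)=1, N(6)=1, N(5)=2, N(4)=3, N(3)=5, N(2)=8, N(1)=13
N(1) = 13


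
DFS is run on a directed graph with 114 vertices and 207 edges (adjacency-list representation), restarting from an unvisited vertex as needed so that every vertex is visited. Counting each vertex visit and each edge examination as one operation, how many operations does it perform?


A full DFS traversal processes each vertex exactly once (push/pop on stack).
Each directed edge is examined once.
V = 114, E = 207
V + E = 321


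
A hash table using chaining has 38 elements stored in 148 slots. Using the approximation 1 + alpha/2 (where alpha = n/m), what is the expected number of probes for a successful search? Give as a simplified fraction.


Load factor alpha = n/m = 38/148
Expected probes = 1 + alpha/2 = 1 + 38/(2*148)
= 1 + 38/296
= 296/296 + 38/296
= 334/296
Simplify: 167/148


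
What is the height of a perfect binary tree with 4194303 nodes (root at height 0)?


A perfect binary tree with 4194303 nodes:
  4194303 = 2^22 - 1
  Levels: 0, 1, ..., 21
  Height = 21


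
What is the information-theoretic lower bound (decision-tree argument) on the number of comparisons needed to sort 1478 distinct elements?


A binary decision tree of height h has at most 2^h leaves and needs at least n! of them, so h >= ceil(log2(n!)).
1478! is far too large to multiply out, so use Stirling's series:
  ln(n!) ~ n ln n - n + (1/2) ln(2 pi n) + 1/(12n)  (error below 1/(360 n^3), negligible here)
  ln(1478) = 7.2984451
  n ln n = 1478 * 7.2984451 = 10787.1019
  (1/2) ln(2 pi * 1478) = (1/2) ln(9286.5479) = 4.5682
  1/(12*1478) = 0.0001
  ln(1478!) ~ 10787.1019 - 1478 + 4.5682 + 0.0001 = 9313.6702
Convert to base 2: log2(1478!) = 9313.6702 / ln 2 = 9313.6702 / 0.69314718 = 13436.7858
ceil(13436.7858) = 13437
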